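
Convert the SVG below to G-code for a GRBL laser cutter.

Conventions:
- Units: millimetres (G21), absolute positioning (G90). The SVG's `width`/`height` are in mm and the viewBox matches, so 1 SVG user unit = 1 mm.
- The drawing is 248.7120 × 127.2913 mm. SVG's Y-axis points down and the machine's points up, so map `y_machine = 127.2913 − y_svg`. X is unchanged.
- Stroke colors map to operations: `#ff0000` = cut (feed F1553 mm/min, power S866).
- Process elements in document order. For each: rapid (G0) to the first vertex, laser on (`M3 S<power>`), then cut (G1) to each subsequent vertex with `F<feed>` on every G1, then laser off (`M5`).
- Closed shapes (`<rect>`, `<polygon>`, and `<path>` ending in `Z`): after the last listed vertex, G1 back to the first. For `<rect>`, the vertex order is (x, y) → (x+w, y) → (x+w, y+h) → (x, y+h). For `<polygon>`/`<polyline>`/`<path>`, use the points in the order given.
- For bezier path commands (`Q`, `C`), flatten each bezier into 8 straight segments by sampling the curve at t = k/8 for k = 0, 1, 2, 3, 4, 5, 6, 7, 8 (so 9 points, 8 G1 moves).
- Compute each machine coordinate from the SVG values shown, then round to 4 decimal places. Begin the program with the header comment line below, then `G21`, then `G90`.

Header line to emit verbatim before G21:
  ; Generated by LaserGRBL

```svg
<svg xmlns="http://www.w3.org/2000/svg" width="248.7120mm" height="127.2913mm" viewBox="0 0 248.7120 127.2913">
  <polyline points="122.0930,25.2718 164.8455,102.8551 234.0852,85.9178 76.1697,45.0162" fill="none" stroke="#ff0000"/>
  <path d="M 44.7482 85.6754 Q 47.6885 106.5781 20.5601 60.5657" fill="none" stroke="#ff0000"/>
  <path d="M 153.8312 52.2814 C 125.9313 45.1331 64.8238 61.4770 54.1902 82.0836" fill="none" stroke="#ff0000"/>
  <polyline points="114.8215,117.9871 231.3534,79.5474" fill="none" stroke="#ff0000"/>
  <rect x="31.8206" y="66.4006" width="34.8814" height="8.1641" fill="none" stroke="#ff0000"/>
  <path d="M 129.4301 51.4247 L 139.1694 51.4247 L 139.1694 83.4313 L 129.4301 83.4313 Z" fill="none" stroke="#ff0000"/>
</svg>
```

viewBox `0 0 248.7120 127.2913` with mm width/height → 1 unit = 1 mm. Flip: y_m = 127.2913 − y_svg.

**Shape 1** — `<polyline>` open polyline, stroke `#ff0000` → cut (S866, F1553). Machine vertices: (122.0930,102.0195) → (164.8455,24.4362) → (234.0852,41.3735) → (76.1697,82.2751). Open path.

**Shape 2** — `<path>` quadratic bezier, stroke `#ff0000` → cut (S866, F1553). Control points (SVG): P0=(44.7482,85.6754), P1=(47.6885,106.5781), P2=(20.5601,60.5657); sampled at t=k/8. Machine vertices: (44.7482,41.6159) → (45.0135,37.4358) → (44.3391,35.3467) → (42.7250,35.3488) → (40.1713,37.4420) → (36.6780,41.6262) → (32.2450,47.9016) → (26.8724,56.2680) → (20.5601,66.7256). Open path.

**Shape 3** — `<path>` cubic bezier, stroke `#ff0000` → cut (S866, F1553). Control points (SVG): P0=(153.8312,52.2814), P1=(125.9313,45.1331), P2=(64.8238,61.4770), P3=(54.1902,82.0836); sampled at t=k/8. Machine vertices: (153.8312,75.0099) → (141.9756,76.6269) → (127.9874,76.2668) → (112.8472,74.1550) → (97.5358,70.5169) → (83.0338,65.5777) → (70.3217,59.5629) → (60.3803,52.6978) → (54.1902,45.2077). Open path.

**Shape 4** — `<polyline>` line segment, stroke `#ff0000` → cut (S866, F1553). Machine vertices: (114.8215,9.3042) → (231.3534,47.7439). Open path.

**Shape 5** — `<rect>` rectangle, stroke `#ff0000` → cut (S866, F1553). Machine vertices: (31.8206,60.8907) → (66.7020,60.8907) → (66.7020,52.7266) → (31.8206,52.7266) → (31.8206,60.8907). Closed: final G1 returns to the first vertex.

**Shape 6** — `<path>` rectangle, stroke `#ff0000` → cut (S866, F1553). Machine vertices: (129.4301,75.8666) → (139.1694,75.8666) → (139.1694,43.8600) → (129.4301,43.8600) → (129.4301,75.8666). Closed: final G1 returns to the first vertex.

; Generated by LaserGRBL
G21
G90
G0 X122.0930 Y102.0195
M3 S866
G1 X164.8455 Y24.4362 F1553
G1 X234.0852 Y41.3735 F1553
G1 X76.1697 Y82.2751 F1553
M5
G0 X44.7482 Y41.6159
M3 S866
G1 X45.0135 Y37.4358 F1553
G1 X44.3391 Y35.3467 F1553
G1 X42.7250 Y35.3488 F1553
G1 X40.1713 Y37.4420 F1553
G1 X36.6780 Y41.6262 F1553
G1 X32.2450 Y47.9016 F1553
G1 X26.8724 Y56.2680 F1553
G1 X20.5601 Y66.7256 F1553
M5
G0 X153.8312 Y75.0099
M3 S866
G1 X141.9756 Y76.6269 F1553
G1 X127.9874 Y76.2668 F1553
G1 X112.8472 Y74.1550 F1553
G1 X97.5358 Y70.5169 F1553
G1 X83.0338 Y65.5777 F1553
G1 X70.3217 Y59.5629 F1553
G1 X60.3803 Y52.6978 F1553
G1 X54.1902 Y45.2077 F1553
M5
G0 X114.8215 Y9.3042
M3 S866
G1 X231.3534 Y47.7439 F1553
M5
G0 X31.8206 Y60.8907
M3 S866
G1 X66.7020 Y60.8907 F1553
G1 X66.7020 Y52.7266 F1553
G1 X31.8206 Y52.7266 F1553
G1 X31.8206 Y60.8907 F1553
M5
G0 X129.4301 Y75.8666
M3 S866
G1 X139.1694 Y75.8666 F1553
G1 X139.1694 Y43.8600 F1553
G1 X129.4301 Y43.8600 F1553
G1 X129.4301 Y75.8666 F1553
M5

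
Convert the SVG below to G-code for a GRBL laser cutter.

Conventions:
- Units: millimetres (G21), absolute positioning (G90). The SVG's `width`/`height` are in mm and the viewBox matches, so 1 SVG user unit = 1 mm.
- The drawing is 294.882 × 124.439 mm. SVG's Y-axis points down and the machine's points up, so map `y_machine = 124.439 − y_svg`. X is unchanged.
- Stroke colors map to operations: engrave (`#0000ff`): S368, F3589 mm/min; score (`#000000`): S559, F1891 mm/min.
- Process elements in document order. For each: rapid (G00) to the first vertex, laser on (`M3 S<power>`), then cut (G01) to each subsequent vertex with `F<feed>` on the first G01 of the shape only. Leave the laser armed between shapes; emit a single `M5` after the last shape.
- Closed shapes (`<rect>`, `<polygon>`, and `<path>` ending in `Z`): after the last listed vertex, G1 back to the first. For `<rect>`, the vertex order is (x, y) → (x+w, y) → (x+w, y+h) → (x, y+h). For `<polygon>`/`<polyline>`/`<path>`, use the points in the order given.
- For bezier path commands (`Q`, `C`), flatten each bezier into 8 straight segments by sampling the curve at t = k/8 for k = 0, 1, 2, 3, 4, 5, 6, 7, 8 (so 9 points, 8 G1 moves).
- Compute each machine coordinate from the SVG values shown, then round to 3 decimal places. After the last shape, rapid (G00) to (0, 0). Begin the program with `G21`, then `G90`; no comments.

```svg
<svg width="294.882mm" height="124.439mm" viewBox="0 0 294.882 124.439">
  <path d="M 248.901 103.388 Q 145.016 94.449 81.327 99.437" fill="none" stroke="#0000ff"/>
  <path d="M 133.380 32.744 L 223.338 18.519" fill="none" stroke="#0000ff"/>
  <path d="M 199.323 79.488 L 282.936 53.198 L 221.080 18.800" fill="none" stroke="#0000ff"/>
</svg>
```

G21
G90
G00 X248.901 Y21.051
M3 S368
G01 X223.558 Y23.068 F3589
G01 X199.471 Y24.650
G01 X176.640 Y25.797
G01 X155.065 Y26.508
G01 X134.746 Y26.785
G01 X115.684 Y26.626
G01 X97.877 Y26.031
G01 X81.327 Y25.002
G00 X133.380 Y91.695
M3 S368
G01 X223.338 Y105.920 F3589
G00 X199.323 Y44.951
M3 S368
G01 X282.936 Y71.241 F3589
G01 X221.080 Y105.639
M5
G00 X0.000 Y0.000

Since the viewBox matches the mm dimensions, user units are millimetres directly. The only transform is the Y-flip y_m = 124.439 − y_svg.

Shape 1 is a quadratic bezier drawn with `<path>`. Its stroke #0000ff means engrave at S368, F3589. After flipping Y the toolpath is (248.901,21.051) → (223.558,23.068) → (199.471,24.650) → (176.640,25.797) → (155.065,26.508) → (134.746,26.785) → (115.684,26.626) → (97.877,26.031) → (81.327,25.002).

Shape 2 is a line segment drawn with `<path>`. Its stroke #0000ff means engrave at S368, F3589. After flipping Y the toolpath is (133.380,91.695) → (223.338,105.920).

Shape 3 is a open polyline drawn with `<path>`. Its stroke #0000ff means engrave at S368, F3589. After flipping Y the toolpath is (199.323,44.951) → (282.936,71.241) → (221.080,105.639).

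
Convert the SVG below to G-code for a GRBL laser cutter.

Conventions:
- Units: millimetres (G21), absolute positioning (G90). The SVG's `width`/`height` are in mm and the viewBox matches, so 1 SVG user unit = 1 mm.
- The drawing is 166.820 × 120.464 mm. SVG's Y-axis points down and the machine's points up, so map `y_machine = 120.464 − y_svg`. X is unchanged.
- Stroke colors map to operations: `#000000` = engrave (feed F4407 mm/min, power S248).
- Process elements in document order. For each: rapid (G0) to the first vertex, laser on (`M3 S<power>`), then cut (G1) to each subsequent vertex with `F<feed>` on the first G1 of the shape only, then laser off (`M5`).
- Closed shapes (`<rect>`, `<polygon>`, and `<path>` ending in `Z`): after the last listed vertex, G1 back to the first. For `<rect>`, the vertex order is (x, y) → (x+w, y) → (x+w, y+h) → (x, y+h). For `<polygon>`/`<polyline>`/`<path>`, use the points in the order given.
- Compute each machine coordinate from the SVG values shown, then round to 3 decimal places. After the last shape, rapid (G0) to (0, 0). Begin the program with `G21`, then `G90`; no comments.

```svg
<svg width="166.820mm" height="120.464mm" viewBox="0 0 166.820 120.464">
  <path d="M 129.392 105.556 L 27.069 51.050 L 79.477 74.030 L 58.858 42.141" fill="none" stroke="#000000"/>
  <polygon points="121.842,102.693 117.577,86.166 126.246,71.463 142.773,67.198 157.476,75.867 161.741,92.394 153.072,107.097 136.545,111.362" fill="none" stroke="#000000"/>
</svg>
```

G21
G90
G0 X129.392 Y14.908
M3 S248
G1 X27.069 Y69.414 F4407
G1 X79.477 Y46.434
G1 X58.858 Y78.323
M5
G0 X121.842 Y17.771
M3 S248
G1 X117.577 Y34.298 F4407
G1 X126.246 Y49.001
G1 X142.773 Y53.266
G1 X157.476 Y44.597
G1 X161.741 Y28.070
G1 X153.072 Y13.367
G1 X136.545 Y9.102
G1 X121.842 Y17.771
M5
G0 X0.000 Y0.000

1 u = 1 mm; y_m = 120.464 − y.

[1] `<path>` open polyline, #000000→engrave S248 F4407: (129.392,14.908) → (27.069,69.414) → (79.477,46.434) → (58.858,78.323)

[2] `<polygon>` regular polygon, #000000→engrave S248 F4407: (121.842,17.771) → (117.577,34.298) → (126.246,49.001) → (142.773,53.266) → (157.476,44.597) → (161.741,28.070) → (153.072,13.367) → (136.545,9.102) → (121.842,17.771) (closed)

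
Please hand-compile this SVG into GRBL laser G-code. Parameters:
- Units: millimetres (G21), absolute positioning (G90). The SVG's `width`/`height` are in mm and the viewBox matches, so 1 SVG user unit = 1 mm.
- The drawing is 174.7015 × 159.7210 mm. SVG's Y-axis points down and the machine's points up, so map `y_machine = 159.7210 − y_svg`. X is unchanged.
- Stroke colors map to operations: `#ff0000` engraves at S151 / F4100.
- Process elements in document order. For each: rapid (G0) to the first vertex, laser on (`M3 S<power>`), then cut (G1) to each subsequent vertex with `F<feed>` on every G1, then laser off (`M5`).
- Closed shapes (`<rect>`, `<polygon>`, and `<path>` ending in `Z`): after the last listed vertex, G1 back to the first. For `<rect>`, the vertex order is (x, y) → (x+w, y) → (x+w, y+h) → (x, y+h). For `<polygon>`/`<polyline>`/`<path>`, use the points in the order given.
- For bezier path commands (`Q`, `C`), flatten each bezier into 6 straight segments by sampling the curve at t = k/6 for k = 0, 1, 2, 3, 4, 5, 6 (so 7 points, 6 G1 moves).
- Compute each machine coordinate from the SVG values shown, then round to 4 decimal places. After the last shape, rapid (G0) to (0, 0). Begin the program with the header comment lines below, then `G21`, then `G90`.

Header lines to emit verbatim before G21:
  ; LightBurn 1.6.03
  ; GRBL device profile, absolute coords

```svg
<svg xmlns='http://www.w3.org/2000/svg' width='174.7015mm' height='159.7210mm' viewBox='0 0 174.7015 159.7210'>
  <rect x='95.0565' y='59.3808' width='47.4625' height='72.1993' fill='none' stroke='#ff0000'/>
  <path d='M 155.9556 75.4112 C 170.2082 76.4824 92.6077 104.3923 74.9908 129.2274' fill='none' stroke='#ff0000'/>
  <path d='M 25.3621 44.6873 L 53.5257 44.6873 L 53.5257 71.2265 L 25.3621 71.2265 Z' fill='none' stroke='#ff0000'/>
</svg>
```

1 u = 1 mm; y_m = 159.7210 − y.

[1] `<rect>` rectangle, #ff0000→engrave S151 F4100: (95.0565,100.3402) → (142.5190,100.3402) → (142.5190,28.1409) → (95.0565,28.1409) → (95.0565,100.3402) (closed)

[2] `<path>` cubic bezier, #ff0000→engrave S151 F4100: (155.9556,84.3098) → (156.1304,81.6761) → (145.2141,75.4003) → (127.4243,66.3132) → (106.9787,55.2457) → (88.0949,43.0289) → (74.9908,30.4936)

[3] `<path>` rectangle, #ff0000→engrave S151 F4100: (25.3621,115.0337) → (53.5257,115.0337) → (53.5257,88.4945) → (25.3621,88.4945) → (25.3621,115.0337) (closed)

; LightBurn 1.6.03
; GRBL device profile, absolute coords
G21
G90
G0 X95.0565 Y100.3402
M3 S151
G1 X142.5190 Y100.3402 F4100
G1 X142.5190 Y28.1409 F4100
G1 X95.0565 Y28.1409 F4100
G1 X95.0565 Y100.3402 F4100
M5
G0 X155.9556 Y84.3098
M3 S151
G1 X156.1304 Y81.6761 F4100
G1 X145.2141 Y75.4003 F4100
G1 X127.4243 Y66.3132 F4100
G1 X106.9787 Y55.2457 F4100
G1 X88.0949 Y43.0289 F4100
G1 X74.9908 Y30.4936 F4100
M5
G0 X25.3621 Y115.0337
M3 S151
G1 X53.5257 Y115.0337 F4100
G1 X53.5257 Y88.4945 F4100
G1 X25.3621 Y88.4945 F4100
G1 X25.3621 Y115.0337 F4100
M5
G0 X0.0000 Y0.0000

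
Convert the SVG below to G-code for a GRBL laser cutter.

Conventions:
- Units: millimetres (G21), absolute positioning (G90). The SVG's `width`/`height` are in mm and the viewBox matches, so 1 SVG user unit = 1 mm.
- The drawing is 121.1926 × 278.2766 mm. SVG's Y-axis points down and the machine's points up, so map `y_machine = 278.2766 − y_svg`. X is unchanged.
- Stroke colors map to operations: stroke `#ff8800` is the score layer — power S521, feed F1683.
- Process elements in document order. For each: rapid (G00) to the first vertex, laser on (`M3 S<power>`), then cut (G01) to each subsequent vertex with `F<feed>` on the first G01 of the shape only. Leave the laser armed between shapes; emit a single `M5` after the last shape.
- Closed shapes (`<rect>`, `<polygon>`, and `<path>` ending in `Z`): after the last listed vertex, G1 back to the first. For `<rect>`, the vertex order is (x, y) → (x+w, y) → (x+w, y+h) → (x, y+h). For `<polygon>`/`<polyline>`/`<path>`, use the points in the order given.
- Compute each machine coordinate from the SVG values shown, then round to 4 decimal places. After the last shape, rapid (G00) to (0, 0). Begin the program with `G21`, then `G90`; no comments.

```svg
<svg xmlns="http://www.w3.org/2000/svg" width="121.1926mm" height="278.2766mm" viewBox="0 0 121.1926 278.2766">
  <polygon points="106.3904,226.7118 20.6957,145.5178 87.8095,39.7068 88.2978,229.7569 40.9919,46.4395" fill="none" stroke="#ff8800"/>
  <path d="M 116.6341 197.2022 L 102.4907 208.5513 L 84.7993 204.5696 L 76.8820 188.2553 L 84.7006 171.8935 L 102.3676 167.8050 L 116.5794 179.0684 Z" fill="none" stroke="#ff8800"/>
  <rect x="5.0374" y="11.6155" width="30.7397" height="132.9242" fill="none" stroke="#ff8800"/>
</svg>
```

G21
G90
G00 X106.3904 Y51.5648
M3 S521
G01 X20.6957 Y132.7588 F1683
G01 X87.8095 Y238.5698
G01 X88.2978 Y48.5197
G01 X40.9919 Y231.8371
G01 X106.3904 Y51.5648
G00 X116.6341 Y81.0744
M3 S521
G01 X102.4907 Y69.7253 F1683
G01 X84.7993 Y73.7070
G01 X76.8820 Y90.0213
G01 X84.7006 Y106.3831
G01 X102.3676 Y110.4716
G01 X116.5794 Y99.2082
G01 X116.6341 Y81.0744
G00 X5.0374 Y266.6611
M3 S521
G01 X35.7771 Y266.6611 F1683
G01 X35.7771 Y133.7369
G01 X5.0374 Y133.7369
G01 X5.0374 Y266.6611
M5
G00 X0.0000 Y0.0000

Since the viewBox matches the mm dimensions, user units are millimetres directly. The only transform is the Y-flip y_m = 278.2766 − y_svg.

Shape 1 is a closed polygon drawn with `<polygon>`. Its stroke #ff8800 means score at S521, F1683. After flipping Y the toolpath is (106.3904,51.5648) → (20.6957,132.7588) → (87.8095,238.5698) → (88.2978,48.5197) → (40.9919,231.8371) → (106.3904,51.5648), returning to the start.

Shape 2 is a regular polygon drawn with `<path>`. Its stroke #ff8800 means score at S521, F1683. After flipping Y the toolpath is (116.6341,81.0744) → (102.4907,69.7253) → (84.7993,73.7070) → (76.8820,90.0213) → (84.7006,106.3831) → (102.3676,110.4716) → (116.5794,99.2082) → (116.6341,81.0744), returning to the start.

Shape 3 is a rectangle drawn with `<rect>`. Its stroke #ff8800 means score at S521, F1683. After flipping Y the toolpath is (5.0374,266.6611) → (35.7771,266.6611) → (35.7771,133.7369) → (5.0374,133.7369) → (5.0374,266.6611), returning to the start.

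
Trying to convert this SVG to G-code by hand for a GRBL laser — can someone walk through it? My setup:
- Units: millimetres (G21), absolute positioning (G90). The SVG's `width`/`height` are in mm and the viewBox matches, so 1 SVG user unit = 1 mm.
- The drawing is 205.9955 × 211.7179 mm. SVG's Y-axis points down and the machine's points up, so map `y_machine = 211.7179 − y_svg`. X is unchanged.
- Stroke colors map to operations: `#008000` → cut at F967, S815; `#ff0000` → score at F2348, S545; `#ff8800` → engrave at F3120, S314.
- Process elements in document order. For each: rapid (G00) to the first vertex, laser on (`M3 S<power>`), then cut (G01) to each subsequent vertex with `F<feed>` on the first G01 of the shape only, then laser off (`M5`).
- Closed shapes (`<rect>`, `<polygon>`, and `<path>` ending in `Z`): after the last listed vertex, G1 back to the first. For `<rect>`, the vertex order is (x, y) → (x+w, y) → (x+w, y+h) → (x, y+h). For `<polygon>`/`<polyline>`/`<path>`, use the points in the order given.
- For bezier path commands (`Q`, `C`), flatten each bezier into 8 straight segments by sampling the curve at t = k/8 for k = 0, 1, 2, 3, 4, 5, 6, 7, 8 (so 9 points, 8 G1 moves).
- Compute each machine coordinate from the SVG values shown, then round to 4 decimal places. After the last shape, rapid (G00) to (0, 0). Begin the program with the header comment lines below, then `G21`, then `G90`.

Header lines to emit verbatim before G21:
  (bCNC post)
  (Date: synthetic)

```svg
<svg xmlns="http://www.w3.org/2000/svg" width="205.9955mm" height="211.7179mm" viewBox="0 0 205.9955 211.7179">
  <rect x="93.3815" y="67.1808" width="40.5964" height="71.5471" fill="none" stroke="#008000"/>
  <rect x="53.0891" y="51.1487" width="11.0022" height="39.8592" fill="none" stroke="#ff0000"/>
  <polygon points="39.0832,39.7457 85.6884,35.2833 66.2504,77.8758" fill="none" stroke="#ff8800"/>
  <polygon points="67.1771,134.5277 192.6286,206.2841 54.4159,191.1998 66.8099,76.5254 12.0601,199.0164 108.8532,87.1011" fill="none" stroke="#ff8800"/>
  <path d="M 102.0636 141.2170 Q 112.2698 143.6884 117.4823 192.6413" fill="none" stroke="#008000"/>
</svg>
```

Since the viewBox matches the mm dimensions, user units are millimetres directly. The only transform is the Y-flip y_m = 211.7179 − y_svg.

Shape 1 is a rectangle drawn with `<rect>`. Its stroke #008000 means cut at S815, F967. After flipping Y the toolpath is (93.3815,144.5371) → (133.9779,144.5371) → (133.9779,72.9900) → (93.3815,72.9900) → (93.3815,144.5371), returning to the start.

Shape 2 is a rectangle drawn with `<rect>`. Its stroke #ff0000 means score at S545, F2348. After flipping Y the toolpath is (53.0891,160.5692) → (64.0913,160.5692) → (64.0913,120.7100) → (53.0891,120.7100) → (53.0891,160.5692), returning to the start.

Shape 3 is a regular polygon drawn with `<polygon>`. Its stroke #ff8800 means engrave at S314, F3120. After flipping Y the toolpath is (39.0832,171.9722) → (85.6884,176.4346) → (66.2504,133.8421) → (39.0832,171.9722), returning to the start.

Shape 4 is a closed polygon drawn with `<polygon>`. Its stroke #ff8800 means engrave at S314, F3120. After flipping Y the toolpath is (67.1771,77.1902) → (192.6286,5.4338) → (54.4159,20.5181) → (66.8099,135.1925) → (12.0601,12.7015) → (108.8532,124.6168) → (67.1771,77.1902), returning to the start.

Shape 5 is a quadratic bezier drawn with `<path>`. Its stroke #008000 means cut at S815, F967. After flipping Y the toolpath is (102.0636,70.5009) → (104.5371,69.1568) → (106.8546,66.3601) → (109.0160,62.1109) → (111.0214,56.4091) → (112.8707,49.2548) → (114.5639,40.6480) → (116.1011,30.5886) → (117.4823,19.0766).

(bCNC post)
(Date: synthetic)
G21
G90
G00 X93.3815 Y144.5371
M3 S815
G01 X133.9779 Y144.5371 F967
G01 X133.9779 Y72.9900
G01 X93.3815 Y72.9900
G01 X93.3815 Y144.5371
M5
G00 X53.0891 Y160.5692
M3 S545
G01 X64.0913 Y160.5692 F2348
G01 X64.0913 Y120.7100
G01 X53.0891 Y120.7100
G01 X53.0891 Y160.5692
M5
G00 X39.0832 Y171.9722
M3 S314
G01 X85.6884 Y176.4346 F3120
G01 X66.2504 Y133.8421
G01 X39.0832 Y171.9722
M5
G00 X67.1771 Y77.1902
M3 S314
G01 X192.6286 Y5.4338 F3120
G01 X54.4159 Y20.5181
G01 X66.8099 Y135.1925
G01 X12.0601 Y12.7015
G01 X108.8532 Y124.6168
G01 X67.1771 Y77.1902
M5
G00 X102.0636 Y70.5009
M3 S815
G01 X104.5371 Y69.1568 F967
G01 X106.8546 Y66.3601
G01 X109.0160 Y62.1109
G01 X111.0214 Y56.4091
G01 X112.8707 Y49.2548
G01 X114.5639 Y40.6480
G01 X116.1011 Y30.5886
G01 X117.4823 Y19.0766
M5
G00 X0.0000 Y0.0000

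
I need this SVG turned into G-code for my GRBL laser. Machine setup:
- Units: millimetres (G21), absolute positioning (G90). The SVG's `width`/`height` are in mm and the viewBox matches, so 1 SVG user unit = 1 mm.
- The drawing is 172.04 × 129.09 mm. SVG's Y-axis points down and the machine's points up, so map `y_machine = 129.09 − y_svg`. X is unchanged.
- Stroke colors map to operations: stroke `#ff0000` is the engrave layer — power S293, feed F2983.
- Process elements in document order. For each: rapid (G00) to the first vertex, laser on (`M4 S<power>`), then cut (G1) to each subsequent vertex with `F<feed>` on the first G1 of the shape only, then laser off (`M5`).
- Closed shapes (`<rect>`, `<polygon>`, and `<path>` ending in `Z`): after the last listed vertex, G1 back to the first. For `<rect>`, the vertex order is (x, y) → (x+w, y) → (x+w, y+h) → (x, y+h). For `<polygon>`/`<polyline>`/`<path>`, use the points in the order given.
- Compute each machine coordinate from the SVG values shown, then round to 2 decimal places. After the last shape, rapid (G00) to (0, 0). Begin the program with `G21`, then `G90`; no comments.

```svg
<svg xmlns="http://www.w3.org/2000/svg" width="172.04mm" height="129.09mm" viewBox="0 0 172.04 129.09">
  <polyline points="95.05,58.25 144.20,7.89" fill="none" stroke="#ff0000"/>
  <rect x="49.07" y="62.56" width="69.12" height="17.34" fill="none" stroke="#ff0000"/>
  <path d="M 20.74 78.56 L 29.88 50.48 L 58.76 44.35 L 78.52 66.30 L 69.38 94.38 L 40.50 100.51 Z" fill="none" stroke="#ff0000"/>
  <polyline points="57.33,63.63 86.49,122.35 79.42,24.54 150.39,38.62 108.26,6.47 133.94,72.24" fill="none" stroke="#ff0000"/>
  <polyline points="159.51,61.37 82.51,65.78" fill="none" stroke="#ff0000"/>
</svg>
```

G21
G90
G00 X95.05 Y70.84
M4 S293
G1 X144.20 Y121.20 F2983
M5
G00 X49.07 Y66.53
M4 S293
G1 X118.19 Y66.53 F2983
G1 X118.19 Y49.19
G1 X49.07 Y49.19
G1 X49.07 Y66.53
M5
G00 X20.74 Y50.53
M4 S293
G1 X29.88 Y78.61 F2983
G1 X58.76 Y84.74
G1 X78.52 Y62.79
G1 X69.38 Y34.71
G1 X40.50 Y28.58
G1 X20.74 Y50.53
M5
G00 X57.33 Y65.46
M4 S293
G1 X86.49 Y6.74 F2983
G1 X79.42 Y104.55
G1 X150.39 Y90.47
G1 X108.26 Y122.62
G1 X133.94 Y56.85
M5
G00 X159.51 Y67.72
M4 S293
G1 X82.51 Y63.31 F2983
M5
G00 X0.00 Y0.00

1 u = 1 mm; y_m = 129.09 − y.

[1] `<polyline>` line segment, #ff0000→engrave S293 F2983: (95.05,70.84) → (144.20,121.20)

[2] `<rect>` rectangle, #ff0000→engrave S293 F2983: (49.07,66.53) → (118.19,66.53) → (118.19,49.19) → (49.07,49.19) → (49.07,66.53) (closed)

[3] `<path>` regular polygon, #ff0000→engrave S293 F2983: (20.74,50.53) → (29.88,78.61) → (58.76,84.74) → (78.52,62.79) → (69.38,34.71) → (40.50,28.58) → (20.74,50.53) (closed)

[4] `<polyline>` open polyline, #ff0000→engrave S293 F2983: (57.33,65.46) → (86.49,6.74) → (79.42,104.55) → (150.39,90.47) → (108.26,122.62) → (133.94,56.85)

[5] `<polyline>` line segment, #ff0000→engrave S293 F2983: (159.51,67.72) → (82.51,63.31)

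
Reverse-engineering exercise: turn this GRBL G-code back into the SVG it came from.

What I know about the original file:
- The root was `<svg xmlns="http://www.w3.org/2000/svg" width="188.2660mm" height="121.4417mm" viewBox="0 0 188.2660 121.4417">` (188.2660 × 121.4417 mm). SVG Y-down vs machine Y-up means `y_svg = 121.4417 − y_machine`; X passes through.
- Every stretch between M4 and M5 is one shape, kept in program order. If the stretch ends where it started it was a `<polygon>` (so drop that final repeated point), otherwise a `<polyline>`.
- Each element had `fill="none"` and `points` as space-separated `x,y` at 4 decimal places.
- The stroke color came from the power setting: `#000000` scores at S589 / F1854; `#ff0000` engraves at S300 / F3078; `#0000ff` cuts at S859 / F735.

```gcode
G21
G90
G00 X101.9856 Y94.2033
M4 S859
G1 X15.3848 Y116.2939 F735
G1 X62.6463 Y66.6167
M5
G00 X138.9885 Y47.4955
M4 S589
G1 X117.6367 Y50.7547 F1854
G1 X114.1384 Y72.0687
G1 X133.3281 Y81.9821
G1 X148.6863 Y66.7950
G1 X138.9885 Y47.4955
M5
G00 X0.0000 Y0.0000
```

<svg xmlns="http://www.w3.org/2000/svg" width="188.2660mm" height="121.4417mm" viewBox="0 0 188.2660 121.4417">
  <polyline points="101.9856,27.2384 15.3848,5.1478 62.6463,54.8250" fill="none" stroke="#0000ff"/>
  <polygon points="138.9885,73.9462 117.6367,70.6870 114.1384,49.3730 133.3281,39.4596 148.6863,54.6467" fill="none" stroke="#000000"/>
</svg>

Machine Y-up, SVG Y-down with viewBox height 121.4417, so y_svg = 121.4417 − y_machine; X carries over.

Run 1: S859 ⇒ cut layer `#0000ff`. The run is open, so emit a `<polyline>` with points (Y-flipped): 101.9856,27.2384 15.3848,5.1478 62.6463,54.8250.

Run 2: the run's S589 means `#000000` (score). The run returns to its start, so emit a `<polygon>` with points (Y-flipped): 138.9885,73.9462 117.6367,70.6870 114.1384,49.3730 133.3281,39.4596 148.6863,54.6467.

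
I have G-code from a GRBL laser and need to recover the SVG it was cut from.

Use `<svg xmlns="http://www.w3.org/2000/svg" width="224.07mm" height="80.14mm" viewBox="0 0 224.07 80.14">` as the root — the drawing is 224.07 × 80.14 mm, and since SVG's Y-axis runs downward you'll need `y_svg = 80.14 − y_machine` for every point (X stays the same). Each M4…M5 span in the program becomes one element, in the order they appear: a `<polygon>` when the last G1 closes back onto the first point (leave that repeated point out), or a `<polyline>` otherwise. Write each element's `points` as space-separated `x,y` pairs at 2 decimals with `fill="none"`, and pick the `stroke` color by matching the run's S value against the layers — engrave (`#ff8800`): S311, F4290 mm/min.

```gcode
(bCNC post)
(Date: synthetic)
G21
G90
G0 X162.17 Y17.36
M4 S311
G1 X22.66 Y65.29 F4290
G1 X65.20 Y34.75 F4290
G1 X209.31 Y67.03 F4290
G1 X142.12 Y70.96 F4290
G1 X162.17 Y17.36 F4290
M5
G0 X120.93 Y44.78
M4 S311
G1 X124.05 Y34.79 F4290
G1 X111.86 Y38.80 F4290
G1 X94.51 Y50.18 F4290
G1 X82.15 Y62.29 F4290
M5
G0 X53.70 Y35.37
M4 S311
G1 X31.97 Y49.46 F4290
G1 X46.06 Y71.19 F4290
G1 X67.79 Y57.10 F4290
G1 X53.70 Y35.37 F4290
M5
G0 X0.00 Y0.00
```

y_svg = 80.14 − y_m. Every run uses S311, so all elements get stroke `#ff8800` (engrave).

[1] closed run; points: 162.17,62.78 22.66,14.85 65.20,45.39 209.31,13.11 142.12,9.18

[2] open run; points: 120.93,35.36 124.05,45.35 111.86,41.34 94.51,29.96 82.15,17.85

[3] closed run; points: 53.70,44.77 31.97,30.68 46.06,8.95 67.79,23.04

<svg xmlns="http://www.w3.org/2000/svg" width="224.07mm" height="80.14mm" viewBox="0 0 224.07 80.14">
  <polygon points="162.17,62.78 22.66,14.85 65.20,45.39 209.31,13.11 142.12,9.18" fill="none" stroke="#ff8800"/>
  <polyline points="120.93,35.36 124.05,45.35 111.86,41.34 94.51,29.96 82.15,17.85" fill="none" stroke="#ff8800"/>
  <polygon points="53.70,44.77 31.97,30.68 46.06,8.95 67.79,23.04" fill="none" stroke="#ff8800"/>
</svg>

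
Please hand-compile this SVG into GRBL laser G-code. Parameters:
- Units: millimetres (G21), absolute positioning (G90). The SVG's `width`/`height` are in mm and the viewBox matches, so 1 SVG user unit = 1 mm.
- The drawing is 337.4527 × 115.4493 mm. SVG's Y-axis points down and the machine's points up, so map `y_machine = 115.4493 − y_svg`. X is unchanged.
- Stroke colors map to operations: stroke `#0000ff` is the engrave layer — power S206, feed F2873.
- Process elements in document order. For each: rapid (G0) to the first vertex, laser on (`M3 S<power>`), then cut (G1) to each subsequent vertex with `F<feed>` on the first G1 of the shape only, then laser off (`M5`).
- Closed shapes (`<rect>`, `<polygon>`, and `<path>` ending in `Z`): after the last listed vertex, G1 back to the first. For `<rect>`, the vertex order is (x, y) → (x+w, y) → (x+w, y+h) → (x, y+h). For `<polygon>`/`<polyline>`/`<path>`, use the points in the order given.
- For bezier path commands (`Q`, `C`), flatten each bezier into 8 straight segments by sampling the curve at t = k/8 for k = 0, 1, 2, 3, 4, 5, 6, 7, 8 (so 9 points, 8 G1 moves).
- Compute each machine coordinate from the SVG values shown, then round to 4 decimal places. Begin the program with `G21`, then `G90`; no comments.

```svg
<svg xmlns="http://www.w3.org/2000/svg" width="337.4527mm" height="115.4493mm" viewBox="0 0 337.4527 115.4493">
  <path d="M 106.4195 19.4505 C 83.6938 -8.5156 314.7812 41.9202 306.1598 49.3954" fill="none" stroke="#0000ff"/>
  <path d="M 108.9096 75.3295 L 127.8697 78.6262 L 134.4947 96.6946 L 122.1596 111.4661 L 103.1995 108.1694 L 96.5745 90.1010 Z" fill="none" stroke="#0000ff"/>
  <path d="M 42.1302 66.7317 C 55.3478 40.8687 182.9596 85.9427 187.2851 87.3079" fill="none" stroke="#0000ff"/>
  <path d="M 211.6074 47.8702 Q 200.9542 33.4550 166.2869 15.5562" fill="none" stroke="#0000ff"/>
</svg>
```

G21
G90
G0 X106.4195 Y95.9988
M3 S206
G1 X108.8309 Y103.0480 F2873
G1 X129.2539 Y104.1693
G1 X161.9049 Y100.7848
G1 X201.0005 Y94.3168
G1 X240.7573 Y86.1875
G1 X275.3917 Y77.8191
G1 X299.1204 Y70.6338
G1 X306.1598 Y66.0539
M5
G0 X108.9096 Y40.1198
M3 S206
G1 X127.8697 Y36.8231 F2873
G1 X134.4947 Y18.7547
G1 X122.1596 Y3.9832
G1 X103.1995 Y7.2799
G1 X96.5745 Y25.3483
G1 X108.9096 Y40.1198
M5
G0 X42.1302 Y48.7176
M3 S206
G1 X51.9848 Y55.3150 F2873
G1 X69.7786 Y56.6055
G1 X92.7261 Y53.9327
G1 X118.0422 Y48.6401
G1 X142.9414 Y42.0711
G1 X164.6386 Y35.5694
G1 X180.3482 Y30.4783
G1 X187.2851 Y28.1414
M5
G0 X211.6074 Y67.5791
M3 S206
G1 X208.5689 Y71.2373 F2873
G1 X204.7799 Y75.0044
G1 X200.2405 Y78.8804
G1 X194.9507 Y82.8652
G1 X188.9104 Y86.9589
G1 X182.1197 Y91.1614
G1 X174.5785 Y95.4728
G1 X166.2869 Y99.8931
M5

viewBox `0 0 337.4527 115.4493` with mm width/height → 1 unit = 1 mm. Flip: y_m = 115.4493 − y_svg.

**Shape 1** — `<path>` cubic bezier, stroke `#0000ff` → engrave (S206, F2873). Control points (SVG): P0=(106.4195,19.4505), P1=(83.6938,-8.5156), P2=(314.7812,41.9202), P3=(306.1598,49.3954); sampled at t=k/8. Machine vertices: (106.4195,95.9988) → (108.8309,103.0480) → (129.2539,104.1693) → (161.9049,100.7848) → (201.0005,94.3168) → (240.7573,86.1875) → (275.3917,77.8191) → (299.1204,70.6338) → (306.1598,66.0539). Open path.

**Shape 2** — `<path>` regular polygon, stroke `#0000ff` → engrave (S206, F2873). Machine vertices: (108.9096,40.1198) → (127.8697,36.8231) → (134.4947,18.7547) → (122.1596,3.9832) → (103.1995,7.2799) → (96.5745,25.3483) → (108.9096,40.1198). Closed: final G1 returns to the first vertex.

**Shape 3** — `<path>` cubic bezier, stroke `#0000ff` → engrave (S206, F2873). Control points (SVG): P0=(42.1302,66.7317), P1=(55.3478,40.8687), P2=(182.9596,85.9427), P3=(187.2851,87.3079); sampled at t=k/8. Machine vertices: (42.1302,48.7176) → (51.9848,55.3150) → (69.7786,56.6055) → (92.7261,53.9327) → (118.0422,48.6401) → (142.9414,42.0711) → (164.6386,35.5694) → (180.3482,30.4783) → (187.2851,28.1414). Open path.

**Shape 4** — `<path>` quadratic bezier, stroke `#0000ff` → engrave (S206, F2873). Control points (SVG): P0=(211.6074,47.8702), P1=(200.9542,33.4550), P2=(166.2869,15.5562); sampled at t=k/8. Machine vertices: (211.6074,67.5791) → (208.5689,71.2373) → (204.7799,75.0044) → (200.2405,78.8804) → (194.9507,82.8652) → (188.9104,86.9589) → (182.1197,91.1614) → (174.5785,95.4728) → (166.2869,99.8931). Open path.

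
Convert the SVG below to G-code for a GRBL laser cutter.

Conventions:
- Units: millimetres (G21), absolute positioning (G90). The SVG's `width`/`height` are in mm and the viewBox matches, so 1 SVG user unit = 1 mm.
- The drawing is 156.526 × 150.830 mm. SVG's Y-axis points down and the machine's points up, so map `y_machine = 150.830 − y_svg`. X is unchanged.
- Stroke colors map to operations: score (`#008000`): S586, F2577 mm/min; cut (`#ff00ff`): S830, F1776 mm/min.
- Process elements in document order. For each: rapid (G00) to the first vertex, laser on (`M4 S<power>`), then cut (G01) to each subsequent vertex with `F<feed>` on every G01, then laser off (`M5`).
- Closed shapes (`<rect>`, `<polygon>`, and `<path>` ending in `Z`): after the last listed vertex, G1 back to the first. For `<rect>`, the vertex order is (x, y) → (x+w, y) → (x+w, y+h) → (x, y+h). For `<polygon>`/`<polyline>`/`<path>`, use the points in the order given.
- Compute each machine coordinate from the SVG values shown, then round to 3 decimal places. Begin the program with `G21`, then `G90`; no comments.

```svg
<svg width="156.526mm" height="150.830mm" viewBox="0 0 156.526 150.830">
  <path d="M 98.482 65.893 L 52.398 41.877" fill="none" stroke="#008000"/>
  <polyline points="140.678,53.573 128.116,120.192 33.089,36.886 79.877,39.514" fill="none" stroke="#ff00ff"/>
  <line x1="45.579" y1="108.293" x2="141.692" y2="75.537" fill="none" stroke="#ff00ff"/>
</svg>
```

viewBox `0 0 156.526 150.830` with mm width/height → 1 unit = 1 mm. Flip: y_m = 150.830 − y_svg.

**Shape 1** — `<path>` line segment, stroke `#008000` → score (S586, F2577). Machine vertices: (98.482,84.937) → (52.398,108.953). Open path.

**Shape 2** — `<polyline>` open polyline, stroke `#ff00ff` → cut (S830, F1776). Machine vertices: (140.678,97.257) → (128.116,30.638) → (33.089,113.944) → (79.877,111.316). Open path.

**Shape 3** — `<line>` line segment, stroke `#ff00ff` → cut (S830, F1776). Machine vertices: (45.579,42.537) → (141.692,75.293). Open path.

G21
G90
G00 X98.482 Y84.937
M4 S586
G01 X52.398 Y108.953 F2577
M5
G00 X140.678 Y97.257
M4 S830
G01 X128.116 Y30.638 F1776
G01 X33.089 Y113.944 F1776
G01 X79.877 Y111.316 F1776
M5
G00 X45.579 Y42.537
M4 S830
G01 X141.692 Y75.293 F1776
M5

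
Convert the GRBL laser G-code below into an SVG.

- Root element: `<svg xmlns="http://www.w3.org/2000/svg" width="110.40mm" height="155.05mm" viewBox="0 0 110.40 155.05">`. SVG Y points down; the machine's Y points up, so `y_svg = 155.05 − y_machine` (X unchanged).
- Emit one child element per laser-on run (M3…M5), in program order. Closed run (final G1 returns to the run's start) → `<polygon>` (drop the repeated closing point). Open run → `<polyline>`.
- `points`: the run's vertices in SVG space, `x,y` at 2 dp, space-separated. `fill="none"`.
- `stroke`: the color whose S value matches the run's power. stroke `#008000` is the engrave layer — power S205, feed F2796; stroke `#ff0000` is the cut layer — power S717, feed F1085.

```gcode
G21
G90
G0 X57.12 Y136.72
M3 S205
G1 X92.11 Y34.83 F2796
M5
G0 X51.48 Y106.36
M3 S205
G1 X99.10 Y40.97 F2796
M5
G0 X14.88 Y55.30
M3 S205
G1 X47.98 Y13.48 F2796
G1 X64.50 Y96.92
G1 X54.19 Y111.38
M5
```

Each laser-on run becomes one SVG element. Flip Y back into SVG space with y_svg = 155.05 − y_machine. Every run uses S205, so all elements get stroke `#008000` (engrave).

Run 1: The run is open, so emit a `<polyline>` with points (Y-flipped): 57.12,18.33 92.11,120.22.

Run 2: The run is open, so emit a `<polyline>` with points (Y-flipped): 51.48,48.69 99.10,114.08.

Run 3: The run is open, so emit a `<polyline>` with points (Y-flipped): 14.88,99.75 47.98,141.57 64.50,58.13 54.19,43.67.

<svg xmlns="http://www.w3.org/2000/svg" width="110.40mm" height="155.05mm" viewBox="0 0 110.40 155.05">
  <polyline points="57.12,18.33 92.11,120.22" fill="none" stroke="#008000"/>
  <polyline points="51.48,48.69 99.10,114.08" fill="none" stroke="#008000"/>
  <polyline points="14.88,99.75 47.98,141.57 64.50,58.13 54.19,43.67" fill="none" stroke="#008000"/>
</svg>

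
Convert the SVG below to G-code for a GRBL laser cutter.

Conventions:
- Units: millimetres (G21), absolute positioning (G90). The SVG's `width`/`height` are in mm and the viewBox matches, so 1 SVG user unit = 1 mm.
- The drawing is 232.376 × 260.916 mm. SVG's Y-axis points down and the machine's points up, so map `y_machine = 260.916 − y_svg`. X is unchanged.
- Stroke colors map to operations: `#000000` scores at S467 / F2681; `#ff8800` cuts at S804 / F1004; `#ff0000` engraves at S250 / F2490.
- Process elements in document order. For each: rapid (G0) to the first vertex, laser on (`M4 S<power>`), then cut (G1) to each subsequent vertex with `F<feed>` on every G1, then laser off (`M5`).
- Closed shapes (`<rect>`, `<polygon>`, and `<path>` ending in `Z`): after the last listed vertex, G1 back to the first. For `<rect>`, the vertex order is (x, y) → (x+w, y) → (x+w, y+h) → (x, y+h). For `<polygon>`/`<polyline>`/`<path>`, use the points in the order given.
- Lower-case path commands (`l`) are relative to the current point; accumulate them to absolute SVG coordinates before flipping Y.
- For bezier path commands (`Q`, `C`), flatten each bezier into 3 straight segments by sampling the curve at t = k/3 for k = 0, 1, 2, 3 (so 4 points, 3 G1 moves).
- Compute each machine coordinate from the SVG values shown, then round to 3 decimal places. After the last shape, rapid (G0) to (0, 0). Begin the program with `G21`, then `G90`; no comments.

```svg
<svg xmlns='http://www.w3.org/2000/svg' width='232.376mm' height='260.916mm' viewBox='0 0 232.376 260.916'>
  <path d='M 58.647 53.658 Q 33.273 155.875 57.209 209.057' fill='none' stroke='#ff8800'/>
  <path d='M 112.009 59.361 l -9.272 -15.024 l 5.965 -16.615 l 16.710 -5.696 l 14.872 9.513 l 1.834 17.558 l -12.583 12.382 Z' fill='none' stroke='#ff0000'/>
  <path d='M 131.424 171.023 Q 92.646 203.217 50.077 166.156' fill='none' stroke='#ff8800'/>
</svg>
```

1 u = 1 mm; y_m = 260.916 − y.

[1] `<path>` quadratic bezier, #ff8800→cut S804 F1004: (58.647,207.258) → (47.210,144.562) → (46.731,92.762) → (57.209,51.859)

[2] `<path>` regular polygon, #ff0000→engrave S250 F2490: (112.009,201.555) → (102.737,216.579) → (108.702,233.194) → (125.412,238.890) → (140.284,229.377) → (142.118,211.819) → (129.535,199.437) → (112.009,201.555) (closed)

[3] `<path>` quadratic bezier, #ff8800→cut S804 F1004: (131.424,89.893) → (105.151,76.125) → (78.035,77.748) → (50.077,94.760)

G21
G90
G0 X58.647 Y207.258
M4 S804
G1 X47.210 Y144.562 F1004
G1 X46.731 Y92.762 F1004
G1 X57.209 Y51.859 F1004
M5
G0 X112.009 Y201.555
M4 S250
G1 X102.737 Y216.579 F2490
G1 X108.702 Y233.194 F2490
G1 X125.412 Y238.890 F2490
G1 X140.284 Y229.377 F2490
G1 X142.118 Y211.819 F2490
G1 X129.535 Y199.437 F2490
G1 X112.009 Y201.555 F2490
M5
G0 X131.424 Y89.893
M4 S804
G1 X105.151 Y76.125 F1004
G1 X78.035 Y77.748 F1004
G1 X50.077 Y94.760 F1004
M5
G0 X0.000 Y0.000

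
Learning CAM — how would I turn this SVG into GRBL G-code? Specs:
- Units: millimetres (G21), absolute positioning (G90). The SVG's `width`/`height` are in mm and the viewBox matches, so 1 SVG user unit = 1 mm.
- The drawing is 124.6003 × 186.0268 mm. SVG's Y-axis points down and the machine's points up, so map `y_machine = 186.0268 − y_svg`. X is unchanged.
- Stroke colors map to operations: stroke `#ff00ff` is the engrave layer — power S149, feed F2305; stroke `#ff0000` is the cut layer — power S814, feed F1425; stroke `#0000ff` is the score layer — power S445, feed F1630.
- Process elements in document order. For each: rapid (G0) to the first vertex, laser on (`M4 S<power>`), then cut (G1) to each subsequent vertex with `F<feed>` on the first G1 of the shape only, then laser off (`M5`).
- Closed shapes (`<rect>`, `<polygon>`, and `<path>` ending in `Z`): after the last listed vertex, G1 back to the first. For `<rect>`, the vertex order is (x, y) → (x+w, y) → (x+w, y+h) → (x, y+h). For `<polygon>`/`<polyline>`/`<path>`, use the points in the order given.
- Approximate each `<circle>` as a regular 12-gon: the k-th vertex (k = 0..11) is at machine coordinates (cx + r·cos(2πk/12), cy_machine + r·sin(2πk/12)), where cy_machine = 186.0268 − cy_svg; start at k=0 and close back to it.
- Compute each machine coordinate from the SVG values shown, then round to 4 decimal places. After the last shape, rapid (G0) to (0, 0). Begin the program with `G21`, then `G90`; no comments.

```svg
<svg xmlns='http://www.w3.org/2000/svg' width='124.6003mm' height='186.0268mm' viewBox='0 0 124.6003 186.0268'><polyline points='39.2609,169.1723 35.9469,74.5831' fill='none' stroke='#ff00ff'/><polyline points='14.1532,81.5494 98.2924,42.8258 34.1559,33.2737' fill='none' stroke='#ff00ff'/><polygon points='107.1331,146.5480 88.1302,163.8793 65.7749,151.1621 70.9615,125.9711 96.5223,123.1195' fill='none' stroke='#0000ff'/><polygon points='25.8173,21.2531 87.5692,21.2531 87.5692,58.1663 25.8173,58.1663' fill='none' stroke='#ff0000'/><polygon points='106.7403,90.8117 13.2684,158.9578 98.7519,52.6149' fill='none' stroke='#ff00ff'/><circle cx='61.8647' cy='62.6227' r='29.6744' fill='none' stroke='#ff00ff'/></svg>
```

Since the viewBox matches the mm dimensions, user units are millimetres directly. The only transform is the Y-flip y_m = 186.0268 − y_svg.

Shape 1 is a line segment drawn with `<polyline>`. Its stroke #ff00ff means engrave at S149, F2305. After flipping Y the toolpath is (39.2609,16.8545) → (35.9469,111.4437).

Shape 2 is a open polyline drawn with `<polyline>`. Its stroke #ff00ff means engrave at S149, F2305. After flipping Y the toolpath is (14.1532,104.4774) → (98.2924,143.2010) → (34.1559,152.7531).

Shape 3 is a regular polygon drawn with `<polygon>`. Its stroke #0000ff means score at S445, F1630. After flipping Y the toolpath is (107.1331,39.4788) → (88.1302,22.1475) → (65.7749,34.8647) → (70.9615,60.0557) → (96.5223,62.9073) → (107.1331,39.4788), returning to the start.

Shape 4 is a rectangle drawn with `<polygon>`. Its stroke #ff0000 means cut at S814, F1425. After flipping Y the toolpath is (25.8173,164.7737) → (87.5692,164.7737) → (87.5692,127.8605) → (25.8173,127.8605) → (25.8173,164.7737), returning to the start.

Shape 5 is a closed polygon drawn with `<polygon>`. Its stroke #ff00ff means engrave at S149, F2305. After flipping Y the toolpath is (106.7403,95.2151) → (13.2684,27.0690) → (98.7519,133.4119) → (106.7403,95.2151), returning to the start.

Shape 6 is a circle drawn with `<circle>`. Its stroke #ff00ff means engrave at S149, F2305. After flipping Y the toolpath is (91.5391,123.4041) → (87.5635,138.2413) → (76.7019,149.1029) → (61.8647,153.0785) → (47.0275,149.1029) → (36.1659,138.2413) → (32.1903,123.4041) → (36.1659,108.5669) → (47.0275,97.7053) → (61.8647,93.7297) → (76.7019,97.7053) → (87.5635,108.5669) → (91.5391,123.4041), returning to the start.

G21
G90
G0 X39.2609 Y16.8545
M4 S149
G1 X35.9469 Y111.4437 F2305
M5
G0 X14.1532 Y104.4774
M4 S149
G1 X98.2924 Y143.2010 F2305
G1 X34.1559 Y152.7531
M5
G0 X107.1331 Y39.4788
M4 S445
G1 X88.1302 Y22.1475 F1630
G1 X65.7749 Y34.8647
G1 X70.9615 Y60.0557
G1 X96.5223 Y62.9073
G1 X107.1331 Y39.4788
M5
G0 X25.8173 Y164.7737
M4 S814
G1 X87.5692 Y164.7737 F1425
G1 X87.5692 Y127.8605
G1 X25.8173 Y127.8605
G1 X25.8173 Y164.7737
M5
G0 X106.7403 Y95.2151
M4 S149
G1 X13.2684 Y27.0690 F2305
G1 X98.7519 Y133.4119
G1 X106.7403 Y95.2151
M5
G0 X91.5391 Y123.4041
M4 S149
G1 X87.5635 Y138.2413 F2305
G1 X76.7019 Y149.1029
G1 X61.8647 Y153.0785
G1 X47.0275 Y149.1029
G1 X36.1659 Y138.2413
G1 X32.1903 Y123.4041
G1 X36.1659 Y108.5669
G1 X47.0275 Y97.7053
G1 X61.8647 Y93.7297
G1 X76.7019 Y97.7053
G1 X87.5635 Y108.5669
G1 X91.5391 Y123.4041
M5
G0 X0.0000 Y0.0000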